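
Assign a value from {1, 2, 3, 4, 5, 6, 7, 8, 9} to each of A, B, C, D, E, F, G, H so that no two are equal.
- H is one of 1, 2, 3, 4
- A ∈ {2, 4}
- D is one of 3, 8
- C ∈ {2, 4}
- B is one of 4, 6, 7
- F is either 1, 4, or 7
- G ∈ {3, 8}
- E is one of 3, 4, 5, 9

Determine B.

6

A and C share exactly the 2 values {2, 4}; by pigeonhole those values go to them, so strike 2, 4 from B, E, F, H.
The 2 variables D and G are confined to {3, 8}, which locks those values in; drop them from E, H.
That leaves H = 1. Strike 1 from F.
That leaves F = 7. So B can't be 7.
So B = 6.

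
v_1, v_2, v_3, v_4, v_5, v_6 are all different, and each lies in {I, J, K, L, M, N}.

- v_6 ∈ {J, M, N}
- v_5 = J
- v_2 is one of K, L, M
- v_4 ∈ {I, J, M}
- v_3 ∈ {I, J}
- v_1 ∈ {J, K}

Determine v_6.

v_5's domain is down to {J}, so v_5 = J. Remove J from v_1, v_3, v_4, v_6.
That leaves v_1 = K. So v_2 can't be K.
v_3's domain is down to {I}, so v_3 = I. Remove I from v_4.
v_4's domain is down to {M}, so v_4 = M. So v_2, v_6 can't be M.
So v_6 = N.

N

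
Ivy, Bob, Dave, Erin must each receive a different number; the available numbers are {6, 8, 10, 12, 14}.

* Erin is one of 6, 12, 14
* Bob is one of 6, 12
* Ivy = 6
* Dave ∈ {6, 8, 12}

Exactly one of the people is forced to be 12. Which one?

Ivy has just one choice, so Ivy = 6. Remove 6 from Bob, Dave, Erin.
So 12 goes to Bob.

Bob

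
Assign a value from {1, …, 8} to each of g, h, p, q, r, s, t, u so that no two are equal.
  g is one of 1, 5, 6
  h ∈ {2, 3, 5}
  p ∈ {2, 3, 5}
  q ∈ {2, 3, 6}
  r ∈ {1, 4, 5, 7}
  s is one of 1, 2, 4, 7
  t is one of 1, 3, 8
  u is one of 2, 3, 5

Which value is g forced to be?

1

The 8 variables together cover exactly {1, 2, 3, 4, 5, 6, 7, 8} — 8 values for 8 variables — and 8 appears only in t's list, so t = 8.
h, p, u between them cover only {2, 3, 5} — a naked triple. Remove those values from g, q, r, s.
q's domain is down to {6}, so q = 6. Eliminate 6 elsewhere: g.
So g = 1.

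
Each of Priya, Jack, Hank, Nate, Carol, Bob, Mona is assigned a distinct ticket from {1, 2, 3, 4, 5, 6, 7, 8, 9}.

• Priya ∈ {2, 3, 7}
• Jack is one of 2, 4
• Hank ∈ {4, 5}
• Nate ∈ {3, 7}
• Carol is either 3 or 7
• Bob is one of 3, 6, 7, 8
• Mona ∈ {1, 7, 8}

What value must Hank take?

Nate and Carol share exactly the 2 values {3, 7}; by pigeonhole those values go to them, so strike 3, 7 from Priya, Bob, Mona.
Priya's domain is down to {2}, so Priya = 2. Eliminate 2 elsewhere: Jack.
Jack has just one choice, so Jack = 4. So Hank can't be 4.
So Hank = 5.

5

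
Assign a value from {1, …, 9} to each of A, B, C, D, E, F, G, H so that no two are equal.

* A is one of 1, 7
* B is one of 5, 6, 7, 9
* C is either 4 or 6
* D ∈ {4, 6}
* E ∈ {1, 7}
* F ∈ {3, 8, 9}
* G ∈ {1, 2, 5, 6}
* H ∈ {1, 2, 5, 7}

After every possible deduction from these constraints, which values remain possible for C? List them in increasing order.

4, 6

A and E between them cover only {1, 7} — a naked pair. Remove those values from B, G, H.
C and D share exactly the 2 values {4, 6}; by pigeonhole those values go to them, so strike 4, 6 from B, G.
The 2 variables G and H are confined to {2, 5}, which locks those values in; drop them from B.
B must be 9 (only option left). Remove 9 from F.
No further eliminations apply; C can still be any of 4, 6.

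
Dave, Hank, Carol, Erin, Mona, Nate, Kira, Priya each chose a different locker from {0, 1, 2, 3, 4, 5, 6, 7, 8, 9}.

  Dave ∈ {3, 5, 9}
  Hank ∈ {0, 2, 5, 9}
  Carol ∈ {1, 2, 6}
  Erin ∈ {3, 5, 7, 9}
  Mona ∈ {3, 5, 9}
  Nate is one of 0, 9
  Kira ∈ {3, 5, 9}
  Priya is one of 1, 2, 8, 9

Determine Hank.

The 3 variables Dave, Mona, Kira are confined to {3, 5, 9}, which locks those values in; drop them from Hank, Erin, Nate, Priya.
Erin must be 7 (only option left).
That leaves Nate = 0. Strike 0 from Hank.
So Hank = 2.

2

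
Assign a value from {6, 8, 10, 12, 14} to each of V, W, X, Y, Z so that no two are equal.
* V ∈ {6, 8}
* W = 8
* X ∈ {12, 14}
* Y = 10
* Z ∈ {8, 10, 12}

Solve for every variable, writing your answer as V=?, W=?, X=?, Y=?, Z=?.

W's domain is down to {8}, so W = 8. So V, Z can't be 8.
Y must be 10 (only option left). So Z can't be 10.
Z has just one choice, so Z = 12. Strike 12 from X.
V has just one choice, so V = 6.
That leaves X = 14.

V=6, W=8, X=14, Y=10, Z=12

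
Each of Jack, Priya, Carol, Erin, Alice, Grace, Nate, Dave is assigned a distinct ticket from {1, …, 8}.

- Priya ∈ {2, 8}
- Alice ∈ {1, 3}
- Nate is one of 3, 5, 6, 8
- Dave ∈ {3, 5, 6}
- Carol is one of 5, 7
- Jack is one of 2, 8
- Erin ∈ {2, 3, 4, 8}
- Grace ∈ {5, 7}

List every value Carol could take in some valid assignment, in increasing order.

The 8 variables draw from only 8 values {1, 2, 3, 4, 5, 6, 7, 8}, so each is used; only Alice can be 1, hence Alice = 1.
The 7 still-open variables together cover exactly {2, 3, 4, 5, 6, 7, 8} — 7 values for 7 variables — and 4 appears only in Erin's list, so Erin = 4.
Jack and Priya between them cover only {2, 8} — a naked pair. Remove those values from Nate.
Carol and Grace share exactly the 2 values {5, 7}; by pigeonhole those values go to them, so strike 5, 7 from Nate, Dave.
No further eliminations apply; Carol can still be any of 5, 7.

5, 7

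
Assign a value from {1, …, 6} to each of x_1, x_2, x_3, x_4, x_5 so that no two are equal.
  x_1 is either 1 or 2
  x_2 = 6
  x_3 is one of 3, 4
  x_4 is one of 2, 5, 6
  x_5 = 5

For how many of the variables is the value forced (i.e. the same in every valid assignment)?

4

x_2's domain is down to {6}, so x_2 = 6. Strike 6 from x_4.
x_5's domain is down to {5}, so x_5 = 5. Strike 5 from x_4.
x_4 must be 2 (only option left). Eliminate 2 elsewhere: x_1.
x_1 has just one choice, so x_1 = 1.
Determined: x_1=1, x_2=6, x_4=2, x_5=5. The other variables each still have more than one consistent value. That makes 4.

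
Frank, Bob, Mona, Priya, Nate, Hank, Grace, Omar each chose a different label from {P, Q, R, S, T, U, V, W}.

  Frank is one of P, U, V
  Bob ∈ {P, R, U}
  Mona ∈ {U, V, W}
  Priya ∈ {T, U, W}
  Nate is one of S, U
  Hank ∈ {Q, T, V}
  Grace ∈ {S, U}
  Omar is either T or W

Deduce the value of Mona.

V

The 8 variables together cover exactly {P, Q, R, S, T, U, V, W} — 8 values for 8 variables — and Q appears only in Hank's list, so Hank = Q.
The 7 still-open variables draw from only 7 values {P, R, S, T, U, V, W}, so each is used; only Bob can be R, hence Bob = R.
The 6 still-open variables together cover exactly {P, S, T, U, V, W} — 6 values for 6 variables — and P appears only in Frank's list, so Frank = P.
The 5 still-open variables draw from only 5 values {S, T, U, V, W}, so each is used; only Mona can be V, hence Mona = V.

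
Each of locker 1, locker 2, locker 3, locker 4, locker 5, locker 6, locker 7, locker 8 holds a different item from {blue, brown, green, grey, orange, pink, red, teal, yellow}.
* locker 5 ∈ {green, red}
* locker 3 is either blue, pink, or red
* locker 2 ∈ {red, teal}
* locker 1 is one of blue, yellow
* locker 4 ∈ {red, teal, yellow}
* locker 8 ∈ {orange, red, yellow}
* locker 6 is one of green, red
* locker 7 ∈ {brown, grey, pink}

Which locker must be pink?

locker 5 and locker 6 between them cover only {green, red} — a naked pair. Remove those values from locker 2, locker 3, locker 4, locker 8.
locker 2 has just one choice, so locker 2 = teal. Eliminate teal elsewhere: locker 4.
locker 4 must be yellow (only option left). Eliminate yellow elsewhere: locker 1, locker 8.
locker 8's domain is down to {orange}, so locker 8 = orange.
locker 1 must be blue (only option left). Strike blue from locker 3.
So pink goes to locker 3.

locker 3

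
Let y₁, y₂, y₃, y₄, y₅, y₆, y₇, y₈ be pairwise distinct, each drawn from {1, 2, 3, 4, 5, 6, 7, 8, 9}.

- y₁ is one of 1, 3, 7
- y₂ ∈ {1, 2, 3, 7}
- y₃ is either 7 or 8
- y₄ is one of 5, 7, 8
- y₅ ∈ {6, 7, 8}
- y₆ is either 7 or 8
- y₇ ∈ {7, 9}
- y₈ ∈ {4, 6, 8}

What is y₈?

y₃ and y₆ share exactly the 2 values {7, 8}; by pigeonhole those values go to them, so strike 7, 8 from y₁, y₂, y₄, y₅, y₇, y₈.
That leaves y₄ = 5.
That leaves y₅ = 6. So y₈ can't be 6.
So y₈ = 4.

4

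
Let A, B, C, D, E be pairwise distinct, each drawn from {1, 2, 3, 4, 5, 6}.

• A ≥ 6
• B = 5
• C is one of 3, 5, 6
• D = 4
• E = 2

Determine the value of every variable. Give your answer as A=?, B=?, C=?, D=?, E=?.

A=6, B=5, C=3, D=4, E=2

A has just one choice, so A = 6. Remove 6 from C.
B has just one choice, so B = 5. Eliminate 5 elsewhere: C.
C must be 3 (only option left).
D has just one choice, so D = 4.
E has just one choice, so E = 2.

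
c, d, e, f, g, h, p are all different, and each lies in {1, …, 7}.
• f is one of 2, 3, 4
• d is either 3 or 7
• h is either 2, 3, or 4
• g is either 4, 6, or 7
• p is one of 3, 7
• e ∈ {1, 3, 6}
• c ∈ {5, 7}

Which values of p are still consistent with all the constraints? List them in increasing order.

The 7 variables draw from only 7 values {1, 2, 3, 4, 5, 6, 7}, so each is used; only e can be 1, hence e = 1.
The 6 still-open variables draw from only 6 values {2, 3, 4, 5, 6, 7}, so each is used; only c can be 5, hence c = 5.
Among the 5 still-open variables, 6 fits only g (and all 5 values in {2, 3, 4, 6, 7} must be used), so g = 6.
d and p between them cover only {3, 7} — a naked pair. Remove those values from f, h.
No further eliminations apply; p can still be any of 3, 7.

3, 7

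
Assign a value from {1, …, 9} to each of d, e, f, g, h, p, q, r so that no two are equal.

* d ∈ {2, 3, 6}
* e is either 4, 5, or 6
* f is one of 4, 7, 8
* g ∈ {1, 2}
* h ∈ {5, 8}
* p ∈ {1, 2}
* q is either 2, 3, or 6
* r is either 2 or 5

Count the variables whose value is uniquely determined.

The 8 variables draw from only 8 values {1, 2, 3, 4, 5, 6, 7, 8}, so each is used; only f can be 7, hence f = 7.
The 7 still-open variables draw from only 7 values {1, 2, 3, 4, 5, 6, 8}, so each is used; only e can be 4, hence e = 4.
The 6 still-open variables together cover exactly {1, 2, 3, 5, 6, 8} — 6 values for 6 variables — and 8 appears only in h's list, so h = 8.
The 5 still-open variables together cover exactly {1, 2, 3, 5, 6} — 5 values for 5 variables — and 5 appears only in r's list, so r = 5.
g and p between them cover only {1, 2} — a naked pair. Remove those values from d, q.
Determined: e=4, f=7, h=8, r=5. The other variables each still have more than one consistent value. That makes 4.

4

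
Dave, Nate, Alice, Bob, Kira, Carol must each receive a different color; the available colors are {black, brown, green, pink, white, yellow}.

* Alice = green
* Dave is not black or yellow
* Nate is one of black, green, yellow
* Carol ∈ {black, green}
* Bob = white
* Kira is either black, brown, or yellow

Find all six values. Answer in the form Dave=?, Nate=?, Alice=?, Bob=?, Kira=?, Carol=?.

Dave=pink, Nate=yellow, Alice=green, Bob=white, Kira=brown, Carol=black

Alice's domain is down to {green}, so Alice = green. Strike green from Dave, Nate, Carol.
Bob has just one choice, so Bob = white. Eliminate white elsewhere: Dave.
Carol's domain is down to {black}, so Carol = black. Remove black from Nate, Kira.
Nate has just one choice, so Nate = yellow. So Kira can't be yellow.
Kira has just one choice, so Kira = brown. Strike brown from Dave.
Dave has just one choice, so Dave = pink.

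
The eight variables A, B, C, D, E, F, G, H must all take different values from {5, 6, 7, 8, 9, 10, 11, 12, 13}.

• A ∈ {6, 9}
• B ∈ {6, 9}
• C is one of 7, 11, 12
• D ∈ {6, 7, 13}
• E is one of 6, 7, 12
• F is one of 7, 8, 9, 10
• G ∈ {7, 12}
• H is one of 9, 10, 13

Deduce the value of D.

The 8 variables draw from only 8 values {6, 7, 8, 9, 10, 11, 12, 13}, so each is used; only F can be 8, hence F = 8.
Among the 7 still-open variables, 10 fits only H (and all 7 values in {6, 7, 9, 10, 11, 12, 13} must be used), so H = 10.
Among the 6 still-open variables, 11 fits only C (and all 6 values in {6, 7, 9, 11, 12, 13} must be used), so C = 11.
The 5 still-open variables together cover exactly {6, 7, 9, 12, 13} — 5 values for 5 variables — and 13 appears only in D's list, so D = 13.

13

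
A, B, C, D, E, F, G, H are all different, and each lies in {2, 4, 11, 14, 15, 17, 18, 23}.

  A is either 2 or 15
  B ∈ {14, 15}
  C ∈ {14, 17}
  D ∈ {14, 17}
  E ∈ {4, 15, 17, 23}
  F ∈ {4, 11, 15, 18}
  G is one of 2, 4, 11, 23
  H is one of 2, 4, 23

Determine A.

2

The 8 variables together cover exactly {2, 4, 11, 14, 15, 17, 18, 23} — 8 values for 8 variables — and 18 appears only in F's list, so F = 18.
The 7 still-open variables together cover exactly {2, 4, 11, 14, 15, 17, 23} — 7 values for 7 variables — and 11 appears only in G's list, so G = 11.
C and D share exactly the 2 values {14, 17}; by pigeonhole those values go to them, so strike 14, 17 from B, E.
B has just one choice, so B = 15. Remove 15 from A, E.
So A = 2.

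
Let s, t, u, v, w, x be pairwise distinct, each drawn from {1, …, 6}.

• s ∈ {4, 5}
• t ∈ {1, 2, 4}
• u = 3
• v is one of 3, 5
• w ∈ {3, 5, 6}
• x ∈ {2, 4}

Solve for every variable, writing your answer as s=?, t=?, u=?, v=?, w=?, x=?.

u's domain is down to {3}, so u = 3. So v, w can't be 3.
That leaves v = 5. Eliminate 5 elsewhere: s, w.
w has just one choice, so w = 6.
s has just one choice, so s = 4. So t, x can't be 4.
x must be 2 (only option left). Remove 2 from t.
t has just one choice, so t = 1.

s=4, t=1, u=3, v=5, w=6, x=2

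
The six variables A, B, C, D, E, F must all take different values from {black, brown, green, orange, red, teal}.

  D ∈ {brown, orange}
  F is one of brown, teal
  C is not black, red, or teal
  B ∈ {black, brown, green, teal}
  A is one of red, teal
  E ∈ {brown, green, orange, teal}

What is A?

red

The 6 variables together cover exactly {black, brown, green, orange, red, teal} — 6 values for 6 variables — and black appears only in B's list, so B = black.
The 5 still-open variables draw from only 5 values {brown, green, orange, red, teal}, so each is used; only A can be red, hence A = red.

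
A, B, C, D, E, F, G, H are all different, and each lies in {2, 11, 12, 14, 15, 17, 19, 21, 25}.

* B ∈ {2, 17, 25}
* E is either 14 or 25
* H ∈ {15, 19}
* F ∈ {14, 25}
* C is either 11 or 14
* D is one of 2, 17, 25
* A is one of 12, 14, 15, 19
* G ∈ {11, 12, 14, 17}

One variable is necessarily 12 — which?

G

The 2 variables E and F are confined to {14, 25}, which locks those values in; drop them from A, B, C, D, G.
C's domain is down to {11}, so C = 11. Remove 11 from G.
The 2 variables B and D are confined to {2, 17}, which locks those values in; drop them from G.
So 12 goes to G.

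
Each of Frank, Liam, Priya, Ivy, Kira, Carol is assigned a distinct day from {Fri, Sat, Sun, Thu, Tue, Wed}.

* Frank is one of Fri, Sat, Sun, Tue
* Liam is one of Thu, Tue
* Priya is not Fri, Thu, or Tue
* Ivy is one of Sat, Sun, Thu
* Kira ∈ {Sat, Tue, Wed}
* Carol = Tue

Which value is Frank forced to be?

Carol has just one choice, so Carol = Tue. Strike Tue from Frank, Liam, Kira.
Liam must be Thu (only option left). So Ivy can't be Thu.
The 4 still-open variables draw from only 4 values {Fri, Sat, Sun, Wed}, so each is used; only Frank can be Fri, hence Frank = Fri.

Fri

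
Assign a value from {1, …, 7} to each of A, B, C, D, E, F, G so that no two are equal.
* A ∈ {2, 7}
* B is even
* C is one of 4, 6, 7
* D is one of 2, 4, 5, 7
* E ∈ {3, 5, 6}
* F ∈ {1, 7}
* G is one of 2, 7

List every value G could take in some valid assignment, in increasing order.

Among the 7 variables, 1 fits only F (and all 7 values in {1, 2, 3, 4, 5, 6, 7} must be used), so F = 1.
The 6 still-open variables draw from only 6 values {2, 3, 4, 5, 6, 7}, so each is used; only E can be 3, hence E = 3.
The 5 still-open variables together cover exactly {2, 4, 5, 6, 7} — 5 values for 5 variables — and 5 appears only in D's list, so D = 5.
A and G between them cover only {2, 7} — a naked pair. Remove those values from B, C.
No further eliminations apply; G can still be any of 2, 7.

2, 7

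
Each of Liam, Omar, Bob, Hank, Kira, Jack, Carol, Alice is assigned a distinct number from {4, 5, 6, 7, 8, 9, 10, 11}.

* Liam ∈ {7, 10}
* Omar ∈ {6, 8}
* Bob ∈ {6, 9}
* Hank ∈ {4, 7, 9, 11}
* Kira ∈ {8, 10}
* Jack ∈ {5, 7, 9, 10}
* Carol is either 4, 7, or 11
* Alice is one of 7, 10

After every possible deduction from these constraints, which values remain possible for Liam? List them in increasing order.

7, 10

The 8 variables together cover exactly {4, 5, 6, 7, 8, 9, 10, 11} — 8 values for 8 variables — and 5 appears only in Jack's list, so Jack = 5.
Liam and Alice between them cover only {7, 10} — a naked pair. Remove those values from Hank, Kira, Carol.
Kira has just one choice, so Kira = 8. Remove 8 from Omar.
Omar has just one choice, so Omar = 6. Eliminate 6 elsewhere: Bob.
Bob has just one choice, so Bob = 9. Remove 9 from Hank.
No further eliminations apply; Liam can still be any of 7, 10.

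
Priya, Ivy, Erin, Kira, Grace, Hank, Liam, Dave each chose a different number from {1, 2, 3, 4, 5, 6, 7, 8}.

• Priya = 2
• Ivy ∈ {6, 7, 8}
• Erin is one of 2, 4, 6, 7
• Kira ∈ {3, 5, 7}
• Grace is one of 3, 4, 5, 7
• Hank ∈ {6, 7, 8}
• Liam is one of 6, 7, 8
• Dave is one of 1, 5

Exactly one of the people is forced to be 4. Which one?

Erin

Priya must be 2 (only option left). Eliminate 2 elsewhere: Erin.
Among the 7 still-open variables, 1 fits only Dave (and all 7 values in {1, 3, 4, 5, 6, 7, 8} must be used), so Dave = 1.
The 3 variables Ivy, Hank, Liam are confined to {6, 7, 8}, which locks those values in; drop them from Erin, Kira, Grace.
So 4 goes to Erin.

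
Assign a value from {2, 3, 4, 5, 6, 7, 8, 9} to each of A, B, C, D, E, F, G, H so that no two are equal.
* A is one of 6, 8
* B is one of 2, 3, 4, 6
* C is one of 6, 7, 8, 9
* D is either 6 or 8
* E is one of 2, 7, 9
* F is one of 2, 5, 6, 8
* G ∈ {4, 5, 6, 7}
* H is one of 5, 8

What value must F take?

Among the 8 variables, 3 fits only B (and all 8 values in {2, 3, 4, 5, 6, 7, 8, 9} must be used), so B = 3.
The 7 still-open variables together cover exactly {2, 4, 5, 6, 7, 8, 9} — 7 values for 7 variables — and 4 appears only in G's list, so G = 4.
The 2 variables A and D are confined to {6, 8}, which locks those values in; drop them from C, F, H.
That leaves H = 5. Strike 5 from F.
So F = 2.

2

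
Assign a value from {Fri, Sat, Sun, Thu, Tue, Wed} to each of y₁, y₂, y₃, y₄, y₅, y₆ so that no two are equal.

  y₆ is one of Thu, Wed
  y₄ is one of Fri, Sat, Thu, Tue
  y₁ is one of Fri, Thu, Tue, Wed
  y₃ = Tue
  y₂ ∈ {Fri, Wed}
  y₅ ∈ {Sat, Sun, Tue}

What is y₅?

Sun

y₃ must be Tue (only option left). So y₁, y₄, y₅ can't be Tue.
Among the 5 still-open variables, Sun fits only y₅ (and all 5 values in {Fri, Sat, Sun, Thu, Wed} must be used), so y₅ = Sun.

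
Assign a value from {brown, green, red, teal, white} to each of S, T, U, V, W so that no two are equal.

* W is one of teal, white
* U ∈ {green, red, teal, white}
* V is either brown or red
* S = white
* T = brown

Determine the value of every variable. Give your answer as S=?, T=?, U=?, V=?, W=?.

S must be white (only option left). So U, W can't be white.
T has just one choice, so T = brown. Eliminate brown elsewhere: V.
V has just one choice, so V = red. So U can't be red.
W's domain is down to {teal}, so W = teal. So U can't be teal.
U's domain is down to {green}, so U = green.

S=white, T=brown, U=green, V=red, W=teal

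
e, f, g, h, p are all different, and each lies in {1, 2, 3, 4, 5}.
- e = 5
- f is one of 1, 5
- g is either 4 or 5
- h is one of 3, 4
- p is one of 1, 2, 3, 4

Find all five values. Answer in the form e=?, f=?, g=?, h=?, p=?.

e=5, f=1, g=4, h=3, p=2

e has just one choice, so e = 5. So f, g can't be 5.
That leaves f = 1. Strike 1 from p.
That leaves g = 4. Eliminate 4 elsewhere: h, p.
h has just one choice, so h = 3. So p can't be 3.
That leaves p = 2.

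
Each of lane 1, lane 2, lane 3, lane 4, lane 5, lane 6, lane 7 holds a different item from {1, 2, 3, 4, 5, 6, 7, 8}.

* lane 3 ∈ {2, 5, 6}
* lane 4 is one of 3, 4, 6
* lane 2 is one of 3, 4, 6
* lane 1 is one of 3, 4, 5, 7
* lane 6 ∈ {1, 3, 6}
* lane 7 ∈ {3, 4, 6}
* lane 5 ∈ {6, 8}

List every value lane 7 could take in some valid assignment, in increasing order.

3, 4, 6

The 3 variables lane 2, lane 4, lane 7 are confined to {3, 4, 6}, which locks those values in; drop them from lane 1, lane 3, lane 5, lane 6.
lane 5 must be 8 (only option left).
That leaves lane 6 = 1.
No further eliminations apply; lane 7 can still be any of 3, 4, 6.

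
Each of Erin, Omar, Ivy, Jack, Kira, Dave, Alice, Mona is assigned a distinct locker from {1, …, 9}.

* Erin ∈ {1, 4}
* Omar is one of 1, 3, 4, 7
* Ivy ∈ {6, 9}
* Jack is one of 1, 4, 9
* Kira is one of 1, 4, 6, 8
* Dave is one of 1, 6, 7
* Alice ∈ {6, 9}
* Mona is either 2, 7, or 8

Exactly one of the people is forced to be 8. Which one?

The 8 variables together cover exactly {1, 2, 3, 4, 6, 7, 8, 9} — 8 values for 8 variables — and 2 appears only in Mona's list, so Mona = 2.
Among the 7 still-open variables, 3 fits only Omar (and all 7 values in {1, 3, 4, 6, 7, 8, 9} must be used), so Omar = 3.
The 6 still-open variables draw from only 6 values {1, 4, 6, 7, 8, 9}, so each is used; only Dave can be 7, hence Dave = 7.
The 5 still-open variables draw from only 5 values {1, 4, 6, 8, 9}, so each is used; only Kira can be 8, hence Kira = 8.

Kira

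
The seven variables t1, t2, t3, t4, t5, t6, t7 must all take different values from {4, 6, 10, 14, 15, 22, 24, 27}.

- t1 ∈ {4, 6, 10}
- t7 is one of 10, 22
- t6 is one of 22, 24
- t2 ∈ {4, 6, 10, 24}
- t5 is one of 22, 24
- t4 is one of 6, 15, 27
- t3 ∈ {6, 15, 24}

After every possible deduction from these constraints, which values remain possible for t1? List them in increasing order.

Among the 7 variables, 27 fits only t4 (and all 7 values in {4, 6, 10, 15, 22, 24, 27} must be used), so t4 = 27.
Among the 6 still-open variables, 15 fits only t3 (and all 6 values in {4, 6, 10, 15, 22, 24} must be used), so t3 = 15.
t5 and t6 share exactly the 2 values {22, 24}; by pigeonhole those values go to them, so strike 22, 24 from t2, t7.
t7 has just one choice, so t7 = 10. Strike 10 from t1, t2.
No further eliminations apply; t1 can still be any of 4, 6.

4, 6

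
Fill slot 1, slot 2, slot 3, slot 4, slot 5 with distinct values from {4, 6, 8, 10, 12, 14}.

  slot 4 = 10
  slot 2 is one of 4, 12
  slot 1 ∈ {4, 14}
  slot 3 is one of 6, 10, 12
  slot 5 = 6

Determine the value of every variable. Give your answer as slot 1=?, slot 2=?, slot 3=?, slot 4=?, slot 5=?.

slot 4 must be 10 (only option left). Remove 10 from slot 3.
slot 5 must be 6 (only option left). Eliminate 6 elsewhere: slot 3.
slot 3's domain is down to {12}, so slot 3 = 12. Remove 12 from slot 2.
slot 2's domain is down to {4}, so slot 2 = 4. Strike 4 from slot 1.
slot 1 has just one choice, so slot 1 = 14.

slot 1=14, slot 2=4, slot 3=12, slot 4=10, slot 5=6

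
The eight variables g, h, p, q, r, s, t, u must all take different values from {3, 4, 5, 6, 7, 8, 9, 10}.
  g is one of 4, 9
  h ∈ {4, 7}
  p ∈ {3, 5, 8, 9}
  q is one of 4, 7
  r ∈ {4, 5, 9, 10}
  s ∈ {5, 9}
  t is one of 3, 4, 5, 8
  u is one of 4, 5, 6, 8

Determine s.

5

Among the 8 variables, 6 fits only u (and all 8 values in {3, 4, 5, 6, 7, 8, 9, 10} must be used), so u = 6.
The 7 still-open variables draw from only 7 values {3, 4, 5, 7, 8, 9, 10}, so each is used; only r can be 10, hence r = 10.
The 2 variables h and q are confined to {4, 7}, which locks those values in; drop them from g, t.
g has just one choice, so g = 9. Strike 9 from p, s.
So s = 5.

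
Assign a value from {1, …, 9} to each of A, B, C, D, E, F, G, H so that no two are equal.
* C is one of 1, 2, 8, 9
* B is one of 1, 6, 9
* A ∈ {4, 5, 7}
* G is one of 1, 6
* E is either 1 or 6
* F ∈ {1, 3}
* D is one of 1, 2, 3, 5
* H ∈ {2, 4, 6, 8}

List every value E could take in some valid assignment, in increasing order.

E and G share exactly the 2 values {1, 6}; by pigeonhole those values go to them, so strike 1, 6 from B, C, D, F, H.
That leaves B = 9. Eliminate 9 elsewhere: C.
F has just one choice, so F = 3. Strike 3 from D.
No further eliminations apply; E can still be any of 1, 6.

1, 6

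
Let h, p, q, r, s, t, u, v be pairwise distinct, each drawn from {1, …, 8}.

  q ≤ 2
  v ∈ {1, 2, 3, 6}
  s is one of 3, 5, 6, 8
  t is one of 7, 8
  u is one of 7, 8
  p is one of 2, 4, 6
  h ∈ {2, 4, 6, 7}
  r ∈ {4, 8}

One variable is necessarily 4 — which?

The 8 variables draw from only 8 values {1, 2, 3, 4, 5, 6, 7, 8}, so each is used; only s can be 5, hence s = 5.
Among the 7 still-open variables, 3 fits only v (and all 7 values in {1, 2, 3, 4, 6, 7, 8} must be used), so v = 3.
The 6 still-open variables draw from only 6 values {1, 2, 4, 6, 7, 8}, so each is used; only q can be 1, hence q = 1.
t and u share exactly the 2 values {7, 8}; by pigeonhole those values go to them, so strike 7, 8 from h, r.
So 4 goes to r.

r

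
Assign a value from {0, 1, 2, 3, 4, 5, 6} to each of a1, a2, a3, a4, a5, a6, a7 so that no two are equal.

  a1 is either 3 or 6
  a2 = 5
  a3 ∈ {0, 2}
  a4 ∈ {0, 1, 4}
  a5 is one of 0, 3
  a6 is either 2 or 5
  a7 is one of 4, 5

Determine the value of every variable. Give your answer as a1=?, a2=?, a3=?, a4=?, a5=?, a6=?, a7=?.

a1=6, a2=5, a3=0, a4=1, a5=3, a6=2, a7=4

a2's domain is down to {5}, so a2 = 5. Remove 5 from a6, a7.
a6 must be 2 (only option left). So a3 can't be 2.
That leaves a7 = 4. Strike 4 from a4.
a3 has just one choice, so a3 = 0. Eliminate 0 elsewhere: a4, a5.
a4's domain is down to {1}, so a4 = 1.
That leaves a5 = 3. So a1 can't be 3.
a1 must be 6 (only option left).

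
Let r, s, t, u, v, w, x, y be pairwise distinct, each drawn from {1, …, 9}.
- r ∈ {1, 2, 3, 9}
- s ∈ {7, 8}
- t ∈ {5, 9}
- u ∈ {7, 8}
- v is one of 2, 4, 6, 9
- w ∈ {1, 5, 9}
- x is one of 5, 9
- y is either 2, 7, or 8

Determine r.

s and u share exactly the 2 values {7, 8}; by pigeonhole those values go to them, so strike 7, 8 from y.
y has just one choice, so y = 2. Remove 2 from r, v.
t and x share exactly the 2 values {5, 9}; by pigeonhole those values go to them, so strike 5, 9 from r, v, w.
w's domain is down to {1}, so w = 1. So r can't be 1.
So r = 3.

3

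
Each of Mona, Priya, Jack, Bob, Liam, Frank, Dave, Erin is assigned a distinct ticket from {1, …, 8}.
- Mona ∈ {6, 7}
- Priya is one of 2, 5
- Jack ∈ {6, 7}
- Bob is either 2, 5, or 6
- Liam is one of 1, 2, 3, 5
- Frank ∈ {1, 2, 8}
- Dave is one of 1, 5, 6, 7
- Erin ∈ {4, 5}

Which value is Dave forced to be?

1

Among the 8 variables, 3 fits only Liam (and all 8 values in {1, 2, 3, 4, 5, 6, 7, 8} must be used), so Liam = 3.
Among the 7 still-open variables, 4 fits only Erin (and all 7 values in {1, 2, 4, 5, 6, 7, 8} must be used), so Erin = 4.
Among the 6 still-open variables, 8 fits only Frank (and all 6 values in {1, 2, 5, 6, 7, 8} must be used), so Frank = 8.
Among the 5 still-open variables, 1 fits only Dave (and all 5 values in {1, 2, 5, 6, 7} must be used), so Dave = 1.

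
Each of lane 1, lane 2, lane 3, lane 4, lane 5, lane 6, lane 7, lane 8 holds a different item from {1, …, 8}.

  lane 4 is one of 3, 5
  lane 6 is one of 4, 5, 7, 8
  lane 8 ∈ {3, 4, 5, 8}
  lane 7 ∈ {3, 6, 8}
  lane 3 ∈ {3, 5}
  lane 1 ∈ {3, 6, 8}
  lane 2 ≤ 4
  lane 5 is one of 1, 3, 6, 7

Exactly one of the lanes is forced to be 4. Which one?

The 8 variables together cover exactly {1, 2, 3, 4, 5, 6, 7, 8} — 8 values for 8 variables — and 2 appears only in lane 2's list, so lane 2 = 2.
Among the 7 still-open variables, 1 fits only lane 5 (and all 7 values in {1, 3, 4, 5, 6, 7, 8} must be used), so lane 5 = 1.
Among the 6 still-open variables, 7 fits only lane 6 (and all 6 values in {3, 4, 5, 6, 7, 8} must be used), so lane 6 = 7.
Among the 5 still-open variables, 4 fits only lane 8 (and all 5 values in {3, 4, 5, 6, 8} must be used), so lane 8 = 4.

lane 8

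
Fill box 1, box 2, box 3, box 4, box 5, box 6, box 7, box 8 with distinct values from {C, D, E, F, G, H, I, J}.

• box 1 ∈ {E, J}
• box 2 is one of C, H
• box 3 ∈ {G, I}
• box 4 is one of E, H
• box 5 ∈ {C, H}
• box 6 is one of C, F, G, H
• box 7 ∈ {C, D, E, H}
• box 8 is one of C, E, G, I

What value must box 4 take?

E

Among the 8 variables, D fits only box 7 (and all 8 values in {C, D, E, F, G, H, I, J} must be used), so box 7 = D.
Among the 7 still-open variables, F fits only box 6 (and all 7 values in {C, E, F, G, H, I, J} must be used), so box 6 = F.
The 6 still-open variables draw from only 6 values {C, E, G, H, I, J}, so each is used; only box 1 can be J, hence box 1 = J.
The 2 variables box 2 and box 5 are confined to {C, H}, which locks those values in; drop them from box 4, box 8.
So box 4 = E.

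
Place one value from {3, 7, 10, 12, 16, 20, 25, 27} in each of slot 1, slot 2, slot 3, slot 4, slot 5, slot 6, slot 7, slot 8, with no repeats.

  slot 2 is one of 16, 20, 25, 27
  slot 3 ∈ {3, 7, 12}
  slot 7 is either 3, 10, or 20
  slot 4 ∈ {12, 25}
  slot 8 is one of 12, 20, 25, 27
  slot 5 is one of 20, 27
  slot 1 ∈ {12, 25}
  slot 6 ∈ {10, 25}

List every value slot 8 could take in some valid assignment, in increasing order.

The 8 variables together cover exactly {3, 7, 10, 12, 16, 20, 25, 27} — 8 values for 8 variables — and 7 appears only in slot 3's list, so slot 3 = 7.
The 7 still-open variables draw from only 7 values {3, 10, 12, 16, 20, 25, 27}, so each is used; only slot 7 can be 3, hence slot 7 = 3.
The 6 still-open variables draw from only 6 values {10, 12, 16, 20, 25, 27}, so each is used; only slot 6 can be 10, hence slot 6 = 10.
The 5 still-open variables draw from only 5 values {12, 16, 20, 25, 27}, so each is used; only slot 2 can be 16, hence slot 2 = 16.
slot 1 and slot 4 between them cover only {12, 25} — a naked pair. Remove those values from slot 8.
No further eliminations apply; slot 8 can still be any of 20, 27.

20, 27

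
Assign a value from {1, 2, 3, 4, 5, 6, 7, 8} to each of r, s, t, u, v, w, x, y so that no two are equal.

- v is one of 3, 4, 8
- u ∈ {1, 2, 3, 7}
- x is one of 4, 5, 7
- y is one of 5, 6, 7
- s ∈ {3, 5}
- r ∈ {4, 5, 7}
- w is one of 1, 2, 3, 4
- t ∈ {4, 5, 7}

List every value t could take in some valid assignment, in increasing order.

The 8 variables together cover exactly {1, 2, 3, 4, 5, 6, 7, 8} — 8 values for 8 variables — and 6 appears only in y's list, so y = 6.
The 7 still-open variables draw from only 7 values {1, 2, 3, 4, 5, 7, 8}, so each is used; only v can be 8, hence v = 8.
The 3 variables r, t, x are confined to {4, 5, 7}, which locks those values in; drop them from s, u, w.
That leaves s = 3. Eliminate 3 elsewhere: u, w.
No further eliminations apply; t can still be any of 4, 5, 7.

4, 5, 7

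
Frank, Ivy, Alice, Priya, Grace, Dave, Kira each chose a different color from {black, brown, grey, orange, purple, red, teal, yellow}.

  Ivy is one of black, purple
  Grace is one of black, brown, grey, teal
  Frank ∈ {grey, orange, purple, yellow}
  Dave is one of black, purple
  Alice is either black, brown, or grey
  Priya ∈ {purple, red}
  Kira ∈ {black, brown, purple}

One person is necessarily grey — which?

Alice

Ivy and Dave between them cover only {black, purple} — a naked pair. Remove those values from Frank, Alice, Priya, Grace, Kira.
Priya must be red (only option left).
Kira must be brown (only option left). Strike brown from Alice, Grace.
So grey goes to Alice.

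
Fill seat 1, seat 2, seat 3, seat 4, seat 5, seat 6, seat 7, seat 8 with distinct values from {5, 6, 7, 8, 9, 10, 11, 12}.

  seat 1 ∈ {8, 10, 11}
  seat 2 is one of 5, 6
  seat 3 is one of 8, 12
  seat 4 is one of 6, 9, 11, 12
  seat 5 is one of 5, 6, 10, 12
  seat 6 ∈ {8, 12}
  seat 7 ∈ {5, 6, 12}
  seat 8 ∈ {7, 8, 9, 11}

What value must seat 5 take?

10

Among the 8 variables, 7 fits only seat 8 (and all 8 values in {5, 6, 7, 8, 9, 10, 11, 12} must be used), so seat 8 = 7.
The 7 still-open variables together cover exactly {5, 6, 8, 9, 10, 11, 12} — 7 values for 7 variables — and 9 appears only in seat 4's list, so seat 4 = 9.
The 6 still-open variables together cover exactly {5, 6, 8, 10, 11, 12} — 6 values for 6 variables — and 11 appears only in seat 1's list, so seat 1 = 11.
The 5 still-open variables draw from only 5 values {5, 6, 8, 10, 12}, so each is used; only seat 5 can be 10, hence seat 5 = 10.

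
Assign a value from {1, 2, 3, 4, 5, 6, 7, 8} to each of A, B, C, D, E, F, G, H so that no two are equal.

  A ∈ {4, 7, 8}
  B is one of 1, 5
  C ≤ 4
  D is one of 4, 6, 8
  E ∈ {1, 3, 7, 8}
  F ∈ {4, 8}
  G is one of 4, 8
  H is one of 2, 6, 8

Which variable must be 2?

H

The 8 variables together cover exactly {1, 2, 3, 4, 5, 6, 7, 8} — 8 values for 8 variables — and 5 appears only in B's list, so B = 5.
F and G share exactly the 2 values {4, 8}; by pigeonhole those values go to them, so strike 4, 8 from A, C, D, E, H.
That leaves A = 7. So E can't be 7.
D has just one choice, so D = 6. Strike 6 from H.
So 2 goes to H.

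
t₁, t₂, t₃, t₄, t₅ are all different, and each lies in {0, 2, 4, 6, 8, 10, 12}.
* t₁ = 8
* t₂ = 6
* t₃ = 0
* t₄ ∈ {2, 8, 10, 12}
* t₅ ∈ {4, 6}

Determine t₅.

t₁'s domain is down to {8}, so t₁ = 8. Remove 8 from t₄.
t₂ has just one choice, so t₂ = 6. So t₅ can't be 6.
So t₅ = 4.

4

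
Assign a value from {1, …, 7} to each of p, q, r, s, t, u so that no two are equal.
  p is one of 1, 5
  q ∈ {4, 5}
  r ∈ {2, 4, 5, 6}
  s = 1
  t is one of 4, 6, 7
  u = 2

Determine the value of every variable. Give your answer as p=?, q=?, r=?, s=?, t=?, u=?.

p=5, q=4, r=6, s=1, t=7, u=2

s's domain is down to {1}, so s = 1. Remove 1 from p.
u must be 2 (only option left). Eliminate 2 elsewhere: r.
p must be 5 (only option left). Eliminate 5 elsewhere: q, r.
q has just one choice, so q = 4. Strike 4 from r, t.
That leaves r = 6. Eliminate 6 elsewhere: t.
t's domain is down to {7}, so t = 7.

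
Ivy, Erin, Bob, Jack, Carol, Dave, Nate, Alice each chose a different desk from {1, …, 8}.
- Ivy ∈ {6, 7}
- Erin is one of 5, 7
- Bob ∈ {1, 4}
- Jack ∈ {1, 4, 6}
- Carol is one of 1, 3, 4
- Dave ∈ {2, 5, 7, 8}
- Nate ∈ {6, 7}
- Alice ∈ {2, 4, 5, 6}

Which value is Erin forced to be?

5

The 8 variables draw from only 8 values {1, 2, 3, 4, 5, 6, 7, 8}, so each is used; only Carol can be 3, hence Carol = 3.
The 7 still-open variables together cover exactly {1, 2, 4, 5, 6, 7, 8} — 7 values for 7 variables — and 8 appears only in Dave's list, so Dave = 8.
The 6 still-open variables together cover exactly {1, 2, 4, 5, 6, 7} — 6 values for 6 variables — and 2 appears only in Alice's list, so Alice = 2.
The 5 still-open variables draw from only 5 values {1, 4, 5, 6, 7}, so each is used; only Erin can be 5, hence Erin = 5.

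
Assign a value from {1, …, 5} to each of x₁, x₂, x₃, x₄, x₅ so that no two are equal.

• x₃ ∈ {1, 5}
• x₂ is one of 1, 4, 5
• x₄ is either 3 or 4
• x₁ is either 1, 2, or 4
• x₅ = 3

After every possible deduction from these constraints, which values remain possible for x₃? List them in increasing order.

1, 5

x₅ must be 3 (only option left). Remove 3 from x₄.
That leaves x₄ = 4. Eliminate 4 elsewhere: x₁, x₂.
The 3 still-open variables together cover exactly {1, 2, 5} — 3 values for 3 variables — and 2 appears only in x₁'s list, so x₁ = 2.
No further eliminations apply; x₃ can still be any of 1, 5.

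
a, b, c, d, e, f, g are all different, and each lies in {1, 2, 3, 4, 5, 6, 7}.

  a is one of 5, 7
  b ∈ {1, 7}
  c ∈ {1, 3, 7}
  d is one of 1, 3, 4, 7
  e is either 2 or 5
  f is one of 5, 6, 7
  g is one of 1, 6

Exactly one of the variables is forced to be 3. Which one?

c

Among the 7 variables, 2 fits only e (and all 7 values in {1, 2, 3, 4, 5, 6, 7} must be used), so e = 2.
Among the 6 still-open variables, 4 fits only d (and all 6 values in {1, 3, 4, 5, 6, 7} must be used), so d = 4.
The 5 still-open variables draw from only 5 values {1, 3, 5, 6, 7}, so each is used; only c can be 3, hence c = 3.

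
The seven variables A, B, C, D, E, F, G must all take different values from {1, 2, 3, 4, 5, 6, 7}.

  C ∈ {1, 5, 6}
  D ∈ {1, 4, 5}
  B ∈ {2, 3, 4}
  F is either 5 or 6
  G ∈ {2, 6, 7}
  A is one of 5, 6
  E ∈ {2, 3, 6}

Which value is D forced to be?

4

The 7 variables together cover exactly {1, 2, 3, 4, 5, 6, 7} — 7 values for 7 variables — and 7 appears only in G's list, so G = 7.
A and F between them cover only {5, 6} — a naked pair. Remove those values from C, D, E.
C's domain is down to {1}, so C = 1. Eliminate 1 elsewhere: D.
So D = 4.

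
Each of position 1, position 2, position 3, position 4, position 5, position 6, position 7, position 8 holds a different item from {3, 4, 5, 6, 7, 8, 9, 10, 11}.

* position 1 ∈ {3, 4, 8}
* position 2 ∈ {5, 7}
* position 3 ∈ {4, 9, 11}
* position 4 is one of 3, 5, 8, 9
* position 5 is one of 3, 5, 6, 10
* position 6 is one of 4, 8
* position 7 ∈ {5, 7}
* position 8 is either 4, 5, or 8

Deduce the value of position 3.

position 2 and position 7 between them cover only {5, 7} — a naked pair. Remove those values from position 4, position 5, position 8.
The 2 variables position 6 and position 8 are confined to {4, 8}, which locks those values in; drop them from position 1, position 3, position 4.
position 1 has just one choice, so position 1 = 3. Remove 3 from position 4, position 5.
position 4's domain is down to {9}, so position 4 = 9. Strike 9 from position 3.
So position 3 = 11.

11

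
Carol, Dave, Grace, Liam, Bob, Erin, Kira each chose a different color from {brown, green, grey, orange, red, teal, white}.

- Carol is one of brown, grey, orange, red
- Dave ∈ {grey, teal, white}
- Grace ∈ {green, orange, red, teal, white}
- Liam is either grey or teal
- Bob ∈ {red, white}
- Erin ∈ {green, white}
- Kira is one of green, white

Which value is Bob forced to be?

red

The 7 variables together cover exactly {brown, green, grey, orange, red, teal, white} — 7 values for 7 variables — and brown appears only in Carol's list, so Carol = brown.
Among the 6 still-open variables, orange fits only Grace (and all 6 values in {green, grey, orange, red, teal, white} must be used), so Grace = orange.
The 5 still-open variables together cover exactly {green, grey, red, teal, white} — 5 values for 5 variables — and red appears only in Bob's list, so Bob = red.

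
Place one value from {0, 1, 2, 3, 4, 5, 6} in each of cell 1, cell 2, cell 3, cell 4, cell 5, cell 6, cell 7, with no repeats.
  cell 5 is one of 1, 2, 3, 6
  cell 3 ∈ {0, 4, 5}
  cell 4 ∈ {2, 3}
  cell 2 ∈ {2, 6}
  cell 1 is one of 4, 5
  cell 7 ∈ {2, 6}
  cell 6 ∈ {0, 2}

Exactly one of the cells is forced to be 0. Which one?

The 7 variables draw from only 7 values {0, 1, 2, 3, 4, 5, 6}, so each is used; only cell 5 can be 1, hence cell 5 = 1.
The 6 still-open variables draw from only 6 values {0, 2, 3, 4, 5, 6}, so each is used; only cell 4 can be 3, hence cell 4 = 3.
The 2 variables cell 2 and cell 7 are confined to {2, 6}, which locks those values in; drop them from cell 6.
So 0 goes to cell 6.

cell 6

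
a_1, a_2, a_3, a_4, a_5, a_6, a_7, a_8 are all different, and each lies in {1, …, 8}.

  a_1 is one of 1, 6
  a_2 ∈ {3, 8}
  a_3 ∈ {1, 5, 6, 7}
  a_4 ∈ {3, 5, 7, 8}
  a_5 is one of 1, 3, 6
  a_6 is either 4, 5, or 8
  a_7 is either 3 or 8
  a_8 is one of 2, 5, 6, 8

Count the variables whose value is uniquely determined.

2

The 8 variables draw from only 8 values {1, 2, 3, 4, 5, 6, 7, 8}, so each is used; only a_8 can be 2, hence a_8 = 2.
Among the 7 still-open variables, 4 fits only a_6 (and all 7 values in {1, 3, 4, 5, 6, 7, 8} must be used), so a_6 = 4.
a_2 and a_7 between them cover only {3, 8} — a naked pair. Remove those values from a_4, a_5.
a_1 and a_5 share exactly the 2 values {1, 6}; by pigeonhole those values go to them, so strike 1, 6 from a_3.
Determined: a_6=4, a_8=2. The other variables each still have more than one consistent value. That makes 2.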